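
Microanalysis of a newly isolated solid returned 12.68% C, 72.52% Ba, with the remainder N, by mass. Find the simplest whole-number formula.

C2BaN2

Assume 100 g: 12.68 g C, 72.52 g Ba, 14.8 g N.
n(C) = 12.68/12.01 = 1.056, n(Ba) = 72.52/137.33 = 0.5281, n(N) = 14.8/14.01 = 1.056
Smallest is Ba at 0.5281 mol; normalising gives C 1.999, Ba 1.000, N 2.000
≈ 2:1:2 → C2BaN2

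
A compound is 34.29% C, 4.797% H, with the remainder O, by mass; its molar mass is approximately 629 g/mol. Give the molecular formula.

C18H30O24

Assume 100 g: 34.29 g C, 4.797 g H, 60.913 g O.
n(C) = 34.29/12.01 = 2.855, n(H) = 4.797/1.008 = 4.759, n(O) = 60.913/16.00 = 3.807
Smallest is C at 2.855 mol; normalising gives C 1.000, H 1.667, O 1.333
×3: C 3.00, H 5.00, O 4.00 → C3H5O4
Empirical-formula mass = 105.07 g/mol
n = 629 / 105.07 = 5.99 ≈ 6
Molecular formula = (C3H5O4)×6 = C18H30O24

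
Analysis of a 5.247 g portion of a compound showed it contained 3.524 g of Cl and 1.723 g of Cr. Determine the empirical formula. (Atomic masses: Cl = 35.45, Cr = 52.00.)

Cl3Cr

Moles — Cl: 3.524 / 35.45 = 0.09941 mol; Cr: 1.723 / 52.00 = 0.03313 mol
Ratios (÷ 0.03313): Cl 3.000, Cr 1.000
→ Cl3Cr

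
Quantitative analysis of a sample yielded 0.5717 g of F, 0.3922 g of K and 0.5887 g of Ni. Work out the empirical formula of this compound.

F3KNi

Moles — F: 0.5717 / 19.00 = 0.03009 mol; K: 0.3922 / 39.10 = 0.01003 mol; Ni: 0.5887 / 58.69 = 0.01003 mol
Smallest is Ni at 0.01003 mol; normalising gives F 3.000, K 1.000, Ni 1.000
Ratio ≈ 3:1:1, so the empirical formula is F3KNi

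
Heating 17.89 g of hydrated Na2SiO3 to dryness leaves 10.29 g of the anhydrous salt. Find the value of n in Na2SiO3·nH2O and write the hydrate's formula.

Mass of water lost = 17.89 − 10.29 = 7.6 g → 7.6 / 18.02 = 0.4218 mol H2O
Molar mass of Na2SiO3 = 122.07 g/mol → mol Na2SiO3 = 10.29 / 122.07 = 0.0843
n = 0.4218 / 0.0843 = 5.00 ≈ 5 → Na2SiO3·5H2O

Na2SiO3·5H2O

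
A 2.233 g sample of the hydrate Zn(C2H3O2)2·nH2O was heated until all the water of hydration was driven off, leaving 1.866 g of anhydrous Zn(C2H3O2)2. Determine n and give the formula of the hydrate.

Mass of water lost = 2.233 − 1.866 = 0.367 g → 0.367 / 18.02 = 0.02037 mol H2O
Molar mass of Zn(C2H3O2)2 = 183.47 g/mol → mol Zn(C2H3O2)2 = 1.866 / 183.47 = 0.01017
n = 0.02037 / 0.01017 = 2.00 ≈ 2 → Zn(C2H3O2)2·2H2O

Zn(C2H3O2)2·2H2O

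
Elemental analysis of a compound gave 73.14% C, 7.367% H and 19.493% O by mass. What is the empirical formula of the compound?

Assume 100 g: 73.14 g C, 7.367 g H, 19.493 g O.
Moles — C: 73.14 / 12.01 = 6.09 mol; H: 7.367 / 1.008 = 7.309 mol; O: 19.493 / 16.00 = 1.218 mol
Smallest is O at 1.218 mol; normalising gives C 4.999, H 5.999, O 1.000
→ C5H6O

C5H6O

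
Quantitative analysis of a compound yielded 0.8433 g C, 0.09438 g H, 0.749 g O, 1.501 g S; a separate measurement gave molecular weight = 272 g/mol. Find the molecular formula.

C: 0.8433 g ÷ 12.01 g/mol = 0.07022 mol
H: 0.09438 g ÷ 1.008 g/mol = 0.09363 mol
O: 0.749 g ÷ 16.00 g/mol = 0.04681 mol
S: 1.501 g ÷ 32.07 g/mol = 0.0468 mol
Smallest is S at 0.0468 mol; normalising gives C 1.500, H 2.000, O 1.000, S 1.000
×2: C 3.00, H 4.00, O 2.00, S 2.00 → C3H4O2S2
Empirical-formula mass = 136.20 g/mol
n = 272 / 136.20 = 2.00 ≈ 2
Molecular formula = (C3H4O2S2)×2 = C6H8O4S4

C6H8O4S4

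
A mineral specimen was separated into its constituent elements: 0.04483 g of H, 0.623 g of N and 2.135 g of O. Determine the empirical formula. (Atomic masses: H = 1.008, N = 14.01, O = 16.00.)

HNO3

Moles — H: 0.04483 / 1.008 = 0.04447 mol; N: 0.623 / 14.01 = 0.04447 mol; O: 2.135 / 16.00 = 0.1334 mol
Divide by the smallest (0.04447 mol N): H 1.000, N 1.000, O 3.001
→ HNO3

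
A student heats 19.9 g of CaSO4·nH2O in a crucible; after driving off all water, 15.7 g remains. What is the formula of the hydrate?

CaSO4·2H2O

Mass of water lost = 19.9 − 15.7 = 4.2 g → 4.2 / 18.02 = 0.2331 mol H2O
Molar mass of CaSO4 = 136.15 g/mol → mol CaSO4 = 15.7 / 136.15 = 0.1153
n = 0.2331 / 0.1153 = 2.02 ≈ 2 → CaSO4·2H2O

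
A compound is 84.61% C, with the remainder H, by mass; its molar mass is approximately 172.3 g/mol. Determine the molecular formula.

Assume 100 g: 84.61 g C, 15.39 g H.
C: 84.61 g ÷ 12.01 g/mol = 7.045 mol
H: 15.39 g ÷ 1.008 g/mol = 15.27 mol
Ratios (÷ 7.045): C 1.000, H 2.167
Multiply by 6: C 6.00, H 13.00 → C6H13
Empirical-formula mass = 85.16 g/mol
n = 172.3 / 85.16 = 2.02 ≈ 2
Molecular formula = (C6H13)×2 = C12H26

C12H26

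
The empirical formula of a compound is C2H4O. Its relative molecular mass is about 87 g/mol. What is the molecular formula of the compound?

C4H8O2

Empirical-formula mass = 44.05 g/mol
n = 87 / 44.05 = 1.97 ≈ 2
Molecular formula = (C2H4O)2 = C4H8O2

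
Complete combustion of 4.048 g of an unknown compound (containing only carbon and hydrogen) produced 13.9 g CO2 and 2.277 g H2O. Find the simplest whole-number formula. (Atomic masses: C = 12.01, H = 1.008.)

mol C = 13.9 / 44.01 = 0.3158; mass C = 0.3158 × 12.01 = 3.793 g
mol H = 2 × (2.277 / 18.02) = 0.2527; mass H = 0.2527 × 1.008 = 0.2547 g
Smallest is H at 0.2527 mol; normalising gives C 1.250, H 1.000
Scaling by 4: C 5.00, H 4.00 → C5H4

C5H4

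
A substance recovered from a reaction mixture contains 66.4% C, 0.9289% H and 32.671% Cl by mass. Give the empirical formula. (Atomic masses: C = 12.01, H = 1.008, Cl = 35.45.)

Assume 100 g: 66.4 g C, 0.9289 g H, 32.671 g Cl.
n(C) = 66.4/12.01 = 5.529, n(H) = 0.9289/1.008 = 0.9215, n(Cl) = 32.671/35.45 = 0.9216
Smallest is H at 0.9215 mol; normalising gives C 6.000, H 1.000, Cl 1.000
Ratio ≈ 6:1:1, so the empirical formula is C6HCl

C6HCl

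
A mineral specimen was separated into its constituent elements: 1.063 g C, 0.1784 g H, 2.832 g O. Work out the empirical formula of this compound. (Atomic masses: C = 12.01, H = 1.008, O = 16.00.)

CH2O2

C: 1.063 g ÷ 12.01 g/mol = 0.08851 mol
H: 0.1784 g ÷ 1.008 g/mol = 0.177 mol
O: 2.832 g ÷ 16.00 g/mol = 0.177 mol
Smallest is C at 0.08851 mol; normalising gives C 1.000, H 2.000, O 2.000
Ratio ≈ 1:2:2, so the empirical formula is CH2O2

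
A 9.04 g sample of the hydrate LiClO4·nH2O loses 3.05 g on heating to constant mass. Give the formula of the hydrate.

Mass of anhydrous LiClO4 = 9.04 − 3.05 = 5.99 g
mol H2O = 3.05 / 18.02 = 0.1693
Molar mass of LiClO4 = 106.39 g/mol → mol LiClO4 = 5.99 / 106.39 = 0.0563
n = 0.1693 / 0.0563 = 3.01 ≈ 3 → LiClO4·3H2O

LiClO4·3H2O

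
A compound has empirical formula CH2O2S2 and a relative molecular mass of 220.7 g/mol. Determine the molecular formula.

C2H4O4S4

Empirical-formula mass = 110.17 g/mol
n = 220.7 / 110.17 = 2.00 ≈ 2
Molecular formula = (CH2O2S2)2 = C2H4O4S4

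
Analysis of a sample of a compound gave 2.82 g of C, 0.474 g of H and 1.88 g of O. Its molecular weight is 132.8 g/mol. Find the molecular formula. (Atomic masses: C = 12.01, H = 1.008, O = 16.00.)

C: 2.82 g ÷ 12.01 g/mol = 0.2348 mol
H: 0.474 g ÷ 1.008 g/mol = 0.4702 mol
O: 1.88 g ÷ 16.00 g/mol = 0.1175 mol
Ratios (÷ 0.1175): C 1.998, H 4.002, O 1.000
Ratio ≈ 2:4:1, so the empirical formula is C2H4O
Empirical-formula mass = 44.05 g/mol
n = 132.8 / 44.05 = 3.01 ≈ 3
Molecular formula = (C2H4O)×3 = C6H12O3

C6H12O3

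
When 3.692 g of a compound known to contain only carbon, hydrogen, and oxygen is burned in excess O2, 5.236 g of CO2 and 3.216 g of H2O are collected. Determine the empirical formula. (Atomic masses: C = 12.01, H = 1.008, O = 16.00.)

mol C = 5.236 / 44.01 = 0.1190; mass C = 0.1190 × 12.01 = 1.429 g
mol H = 2 × (3.216 / 18.02) = 0.3569; mass H = 0.3569 × 1.008 = 0.3598 g
mass O = 3.692 − (1.789) = 1.903 g → mol O = 0.1190
Ratios (÷ 0.119): C 1.000, H 3.001, O 1.000
≈ 1:3:1 → CH3O

CH3O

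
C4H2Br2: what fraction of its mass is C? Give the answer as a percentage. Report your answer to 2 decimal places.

Molar mass = 4(12.01) + 2(1.008) + 2(79.90) = 209.856 g/mol
Mass of C per mole = 4 × 12.01 = 48.040 g
% C = 48.040 / 209.856 × 100 = 22.89%

22.89%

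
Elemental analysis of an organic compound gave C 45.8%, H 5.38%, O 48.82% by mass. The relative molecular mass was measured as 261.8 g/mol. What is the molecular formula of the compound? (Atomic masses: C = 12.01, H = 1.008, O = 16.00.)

C10H14O8

Assume 100 g: 45.8 g C, 5.38 g H, 48.82 g O.
n(C) = 45.8/12.01 = 3.813, n(H) = 5.38/1.008 = 5.337, n(O) = 48.82/16.00 = 3.051
Ratios (÷ 3.051): C 1.250, H 1.749, O 1.000
×4: C 5.00, H 7.00, O 4.00 → C5H7O4
Empirical-formula mass = 131.11 g/mol
n = 261.8 / 131.11 = 2.00 ≈ 2
Molecular formula = (C5H7O4)×2 = C10H14O8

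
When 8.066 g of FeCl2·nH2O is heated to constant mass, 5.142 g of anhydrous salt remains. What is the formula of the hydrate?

FeCl2·4H2O

Mass of water lost = 8.066 − 5.142 = 2.924 g → 2.924 / 18.02 = 0.1623 mol H2O
Molar mass of FeCl2 = 126.75 g/mol → mol FeCl2 = 5.142 / 126.75 = 0.04057
n = 0.1623 / 0.04057 = 4.00 ≈ 4 → FeCl2·4H2O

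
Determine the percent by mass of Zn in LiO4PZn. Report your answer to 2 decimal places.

39.08%

Molar mass = 1(6.94) + 4(16.00) + 1(30.97) + 1(65.38) = 167.290 g/mol
Mass of Zn per mole = 1 × 65.38 = 65.380 g
% Zn = 65.380 / 167.290 × 100 = 39.08%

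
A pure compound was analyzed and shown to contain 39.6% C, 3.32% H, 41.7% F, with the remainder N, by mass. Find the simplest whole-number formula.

C3H3F2N

Assume 100 g: 39.6 g C, 3.32 g H, 41.7 g F, 15.38 g N.
C: 39.6 g ÷ 12.01 g/mol = 3.297 mol
H: 3.32 g ÷ 1.008 g/mol = 3.294 mol
F: 41.7 g ÷ 19.00 g/mol = 2.195 mol
N: 15.38 g ÷ 14.01 g/mol = 1.098 mol
Smallest is N at 1.098 mol; normalising gives C 3.004, H 3.000, F 1.999, N 1.000
Ratio ≈ 3:3:2:1, so the empirical formula is C3H3F2N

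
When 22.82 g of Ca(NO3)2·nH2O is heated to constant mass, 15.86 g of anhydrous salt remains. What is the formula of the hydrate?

Ca(NO3)2·4H2O

Mass of water lost = 22.82 − 15.86 = 6.96 g → 6.96 / 18.02 = 0.3862 mol H2O
Molar mass of Ca(NO3)2 = 164.10 g/mol → mol Ca(NO3)2 = 15.86 / 164.10 = 0.09665
n = 0.3862 / 0.09665 = 4.00 ≈ 4 → Ca(NO3)2·4H2O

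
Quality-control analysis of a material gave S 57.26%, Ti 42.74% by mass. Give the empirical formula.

S2Ti

Assume 100 g: 57.26 g S, 42.74 g Ti.
Moles — S: 57.26 / 32.07 = 1.785 mol; Ti: 42.74 / 47.87 = 0.8928 mol
Ratios (÷ 0.8928): S 2.000, Ti 1.000
Ratio ≈ 2:1, so the empirical formula is S2Ti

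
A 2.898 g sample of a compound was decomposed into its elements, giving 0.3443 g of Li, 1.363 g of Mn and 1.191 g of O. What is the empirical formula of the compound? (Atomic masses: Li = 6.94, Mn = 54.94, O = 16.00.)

Li2MnO3

Moles — Li: 0.3443 / 6.94 = 0.04961 mol; Mn: 1.363 / 54.94 = 0.02481 mol; O: 1.191 / 16.00 = 0.07444 mol
Divide by the smallest (0.02481 mol Mn): Li 2.000, Mn 1.000, O 3.000
Ratio ≈ 2:1:3, so the empirical formula is Li2MnO3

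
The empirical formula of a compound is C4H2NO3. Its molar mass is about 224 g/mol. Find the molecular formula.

C8H4N2O6

Empirical-formula mass = 112.07 g/mol
n = 224 / 112.07 = 2.00 ≈ 2
Molecular formula = (C4H2NO3)2 = C8H4N2O6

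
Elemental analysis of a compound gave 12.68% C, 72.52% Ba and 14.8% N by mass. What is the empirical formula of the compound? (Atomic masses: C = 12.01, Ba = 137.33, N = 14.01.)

C2BaN2

Assume 100 g: 12.68 g C, 72.52 g Ba, 14.8 g N.
C: 12.68 g ÷ 12.01 g/mol = 1.056 mol
Ba: 72.52 g ÷ 137.33 g/mol = 0.5281 mol
N: 14.8 g ÷ 14.01 g/mol = 1.056 mol
Divide by the smallest (0.5281 mol Ba): C 1.999, Ba 1.000, N 2.000
→ C2BaN2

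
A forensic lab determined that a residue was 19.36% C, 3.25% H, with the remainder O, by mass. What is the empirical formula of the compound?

CH2O3

Assume 100 g: 19.36 g C, 3.25 g H, 77.39 g O.
Moles — C: 19.36 / 12.01 = 1.612 mol; H: 3.25 / 1.008 = 3.224 mol; O: 77.39 / 16.00 = 4.837 mol
Smallest is C at 1.612 mol; normalising gives C 1.000, H 2.000, O 3.001
→ CH2O3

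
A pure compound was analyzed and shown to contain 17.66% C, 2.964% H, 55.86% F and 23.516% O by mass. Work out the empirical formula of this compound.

Assume 100 g: 17.66 g C, 2.964 g H, 55.86 g F, 23.516 g O.
Moles — C: 17.66 / 12.01 = 1.47 mol; H: 2.964 / 1.008 = 2.94 mol; F: 55.86 / 19.00 = 2.94 mol; O: 23.516 / 16.00 = 1.47 mol
Smallest is O at 1.47 mol; normalising gives C 1.000, H 2.001, F 2.000, O 1.000
≈ 1:2:2:1 → CH2F2O

CH2F2O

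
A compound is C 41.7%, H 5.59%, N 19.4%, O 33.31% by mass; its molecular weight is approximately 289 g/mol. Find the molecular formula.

Assume 100 g: 41.7 g C, 5.59 g H, 19.4 g N, 33.31 g O.
Moles — C: 41.7 / 12.01 = 3.472 mol; H: 5.59 / 1.008 = 5.546 mol; N: 19.4 / 14.01 = 1.385 mol; O: 33.31 / 16.00 = 2.082 mol
Smallest is N at 1.385 mol; normalising gives C 2.507, H 4.005, N 1.000, O 1.503
Scaling by 2: C 5.01, H 8.01, N 2.00, O 3.01 → C5H8N2O3
Empirical-formula mass = 144.13 g/mol
n = 289 / 144.13 = 2.01 ≈ 2
Molecular formula = (C5H8N2O3)×2 = C10H16N4O6

C10H16N4O6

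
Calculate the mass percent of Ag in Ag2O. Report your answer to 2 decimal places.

93.10%

Molar mass = 2(107.87) + 1(16.00) = 231.740 g/mol
Mass of Ag per mole = 2 × 107.87 = 215.740 g
% Ag = 215.740 / 231.740 × 100 = 93.10%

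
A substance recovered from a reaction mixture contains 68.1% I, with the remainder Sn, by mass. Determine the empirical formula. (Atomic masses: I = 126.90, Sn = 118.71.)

I2Sn

Assume 100 g: 68.1 g I, 31.9 g Sn.
Moles — I: 68.1 / 126.90 = 0.5366 mol; Sn: 31.9 / 118.71 = 0.2687 mol
Smallest is Sn at 0.2687 mol; normalising gives I 1.997, Sn 1.000
→ I2Sn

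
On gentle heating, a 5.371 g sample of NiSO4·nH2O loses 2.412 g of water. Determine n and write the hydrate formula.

Mass of anhydrous NiSO4 = 5.371 − 2.412 = 2.959 g
mol H2O = 2.412 / 18.02 = 0.1339
Molar mass of NiSO4 = 154.76 g/mol → mol NiSO4 = 2.959 / 154.76 = 0.01912
n = 0.1339 / 0.01912 = 7.00 ≈ 7 → NiSO4·7H2O

NiSO4·7H2O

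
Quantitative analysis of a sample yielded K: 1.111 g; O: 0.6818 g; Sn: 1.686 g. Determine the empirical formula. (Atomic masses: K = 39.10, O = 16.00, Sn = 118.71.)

Moles — K: 1.111 / 39.10 = 0.02841 mol; O: 0.6818 / 16.00 = 0.04261 mol; Sn: 1.686 / 118.71 = 0.0142 mol
Divide by the smallest (0.0142 mol Sn): K 2.001, O 3.000, Sn 1.000
≈ 2:3:1 → K2O3Sn

K2O3Sn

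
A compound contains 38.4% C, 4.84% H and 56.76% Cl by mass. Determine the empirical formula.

Assume 100 g: 38.4 g C, 4.84 g H, 56.76 g Cl.
n(C) = 38.4/12.01 = 3.197, n(H) = 4.84/1.008 = 4.802, n(Cl) = 56.76/35.45 = 1.601
Ratios (÷ 1.601): C 1.997, H 2.999, Cl 1.000
Ratio ≈ 2:3:1, so the empirical formula is C2H3Cl

C2H3Cl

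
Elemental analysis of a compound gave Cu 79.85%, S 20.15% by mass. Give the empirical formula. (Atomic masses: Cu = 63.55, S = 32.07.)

Assume 100 g: 79.85 g Cu, 20.15 g S.
n(Cu) = 79.85/63.55 = 1.256, n(S) = 20.15/32.07 = 0.6283
Smallest is S at 0.6283 mol; normalising gives Cu 2.000, S 1.000
→ Cu2S

Cu2S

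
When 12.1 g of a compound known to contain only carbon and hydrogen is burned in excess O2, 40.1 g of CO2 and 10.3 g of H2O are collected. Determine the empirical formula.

mol C = 40.1 / 44.01 = 0.9112; mass C = 0.9112 × 12.01 = 10.94 g
mol H = 2 × (10.3 / 18.02) = 1.143; mass H = 1.143 × 1.008 = 1.152 g
Smallest is C at 0.9112 mol; normalising gives C 1.000, H 1.255
×4: C 4.00, H 5.02 → C4H5

C4H5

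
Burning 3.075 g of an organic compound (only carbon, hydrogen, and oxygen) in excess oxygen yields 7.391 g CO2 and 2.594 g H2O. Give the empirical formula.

mol C = 7.391 / 44.01 = 0.1679; mass C = 0.1679 × 12.01 = 2.017 g
mol H = 2 × (2.594 / 18.02) = 0.2879; mass H = 0.2879 × 1.008 = 0.2902 g
mass O = 3.075 − (2.307) = 0.7678 g → mol O = 0.04799
Ratios (÷ 0.04799): C 3.499, H 5.999, O 1.000
Scaling by 2: C 7.00, H 12.00, O 2.00 → C7H12O2

C7H12O2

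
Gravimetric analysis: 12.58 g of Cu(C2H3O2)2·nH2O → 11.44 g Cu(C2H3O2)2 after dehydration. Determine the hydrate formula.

Mass of water lost = 12.58 − 11.44 = 1.14 g → 1.14 / 18.02 = 0.06326 mol H2O
Molar mass of Cu(C2H3O2)2 = 181.64 g/mol → mol Cu(C2H3O2)2 = 11.44 / 181.64 = 0.06298
n = 0.06326 / 0.06298 = 1.00 ≈ 1 → Cu(C2H3O2)2·H2O

Cu(C2H3O2)2·H2O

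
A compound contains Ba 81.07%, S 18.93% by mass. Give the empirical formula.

BaS

Assume 100 g: 81.07 g Ba, 18.93 g S.
Ba: 81.07 g ÷ 137.33 g/mol = 0.5903 mol
S: 18.93 g ÷ 32.07 g/mol = 0.5903 mol
Smallest is S at 0.5903 mol; normalising gives Ba 1.000, S 1.000
Ratio ≈ 1:1, so the empirical formula is BaS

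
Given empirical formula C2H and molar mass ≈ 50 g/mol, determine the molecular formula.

Empirical-formula mass = 25.03 g/mol
n = 50 / 25.03 = 2.00 ≈ 2
Molecular formula = (C2H)2 = C4H2

C4H2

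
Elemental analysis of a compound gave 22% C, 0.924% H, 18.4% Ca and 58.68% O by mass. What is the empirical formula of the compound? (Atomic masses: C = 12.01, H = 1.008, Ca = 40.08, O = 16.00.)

C4H2CaO8

Assume 100 g: 22 g C, 0.924 g H, 18.4 g Ca, 58.68 g O.
C: 22 g ÷ 12.01 g/mol = 1.832 mol
H: 0.924 g ÷ 1.008 g/mol = 0.9167 mol
Ca: 18.4 g ÷ 40.08 g/mol = 0.4591 mol
O: 58.68 g ÷ 16.00 g/mol = 3.667 mol
Smallest is Ca at 0.4591 mol; normalising gives C 3.990, H 1.997, Ca 1.000, O 7.989
Ratio ≈ 4:2:1:8, so the empirical formula is C4H2CaO8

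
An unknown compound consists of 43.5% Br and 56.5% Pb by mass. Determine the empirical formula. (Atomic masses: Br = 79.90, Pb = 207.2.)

Assume 100 g: 43.5 g Br, 56.5 g Pb.
n(Br) = 43.5/79.90 = 0.5444, n(Pb) = 56.5/207.2 = 0.2727
Divide by the smallest (0.2727 mol Pb): Br 1.997, Pb 1.000
Ratio ≈ 2:1, so the empirical formula is Br2Pb

Br2Pb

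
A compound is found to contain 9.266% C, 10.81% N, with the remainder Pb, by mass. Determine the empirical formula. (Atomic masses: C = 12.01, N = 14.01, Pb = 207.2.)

Assume 100 g: 9.266 g C, 10.81 g N, 79.924 g Pb.
Moles — C: 9.266 / 12.01 = 0.7715 mol; N: 10.81 / 14.01 = 0.7716 mol; Pb: 79.924 / 207.2 = 0.3857 mol
Smallest is Pb at 0.3857 mol; normalising gives C 2.000, N 2.000, Pb 1.000
Ratio ≈ 2:2:1, so the empirical formula is C2N2Pb

C2N2Pb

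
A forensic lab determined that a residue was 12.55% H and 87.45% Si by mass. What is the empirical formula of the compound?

H4Si

Assume 100 g: 12.55 g H, 87.45 g Si.
H: 12.55 g ÷ 1.008 g/mol = 12.45 mol
Si: 87.45 g ÷ 28.09 g/mol = 3.113 mol
Ratios (÷ 3.113): H 3.999, Si 1.000
≈ 4:1 → H4Si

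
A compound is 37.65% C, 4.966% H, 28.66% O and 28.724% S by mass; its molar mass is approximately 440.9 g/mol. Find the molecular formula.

C14H22O8S4

Assume 100 g: 37.65 g C, 4.966 g H, 28.66 g O, 28.724 g S.
n(C) = 37.65/12.01 = 3.135, n(H) = 4.966/1.008 = 4.927, n(O) = 28.66/16.00 = 1.791, n(S) = 28.724/32.07 = 0.8957
Divide by the smallest (0.8957 mol S): C 3.500, H 5.500, O 2.000, S 1.000
Multiply by 2: C 7.00, H 11.00, O 4.00, S 2.00 → C7H11O4S2
Empirical-formula mass = 223.30 g/mol
n = 440.9 / 223.30 = 1.97 ≈ 2
Molecular formula = (C7H11O4S2)×2 = C14H22O8S4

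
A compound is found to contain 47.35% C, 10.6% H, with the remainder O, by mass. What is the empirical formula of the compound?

C3H8O2

Assume 100 g: 47.35 g C, 10.6 g H, 42.05 g O.
C: 47.35 g ÷ 12.01 g/mol = 3.943 mol
H: 10.6 g ÷ 1.008 g/mol = 10.52 mol
O: 42.05 g ÷ 16.00 g/mol = 2.628 mol
Smallest is O at 2.628 mol; normalising gives C 1.500, H 4.001, O 1.000
Scaling by 2: C 3.00, H 8.00, O 2.00 → C3H8O2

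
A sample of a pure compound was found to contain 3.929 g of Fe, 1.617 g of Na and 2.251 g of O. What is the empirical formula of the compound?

FeNaO2

n(Fe) = 3.929/55.85 = 0.07035, n(Na) = 1.617/22.99 = 0.07033, n(O) = 2.251/16.00 = 0.1407
Ratios (÷ 0.07033): Fe 1.000, Na 1.000, O 2.000
≈ 1:1:2 → FeNaO2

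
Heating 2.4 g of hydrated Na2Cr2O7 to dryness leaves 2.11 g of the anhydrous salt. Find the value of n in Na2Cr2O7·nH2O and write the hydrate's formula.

Mass of water lost = 2.4 − 2.11 = 0.29 g → 0.29 / 18.02 = 0.01609 mol H2O
Molar mass of Na2Cr2O7 = 261.98 g/mol → mol Na2Cr2O7 = 2.11 / 261.98 = 0.008054
n = 0.01609 / 0.008054 = 2.00 ≈ 2 → Na2Cr2O7·2H2O

Na2Cr2O7·2H2O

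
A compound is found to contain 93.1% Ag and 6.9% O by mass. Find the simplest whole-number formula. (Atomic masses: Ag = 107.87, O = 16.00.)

Assume 100 g: 93.1 g Ag, 6.9 g O.
n(Ag) = 93.1/107.87 = 0.8631, n(O) = 6.9/16.00 = 0.4313
Divide by the smallest (0.4313 mol O): Ag 2.001, O 1.000
Ratio ≈ 2:1, so the empirical formula is Ag2O

Ag2O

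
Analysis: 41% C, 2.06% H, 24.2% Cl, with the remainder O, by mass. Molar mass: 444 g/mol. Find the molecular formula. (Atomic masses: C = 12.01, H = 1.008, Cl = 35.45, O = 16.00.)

Assume 100 g: 41 g C, 2.06 g H, 24.2 g Cl, 32.74 g O.
n(C) = 41/12.01 = 3.414, n(H) = 2.06/1.008 = 2.044, n(Cl) = 24.2/35.45 = 0.6827, n(O) = 32.74/16.00 = 2.046
Divide by the smallest (0.6827 mol Cl): C 5.001, H 2.994, Cl 1.000, O 2.998
→ C5H3ClO3
Empirical-formula mass = 146.52 g/mol
n = 444 / 146.52 = 3.03 ≈ 3
Molecular formula = (C5H3ClO3)×3 = C15H9Cl3O9

C15H9Cl3O9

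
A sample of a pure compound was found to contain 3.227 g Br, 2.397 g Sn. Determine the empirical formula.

Moles — Br: 3.227 / 79.90 = 0.04039 mol; Sn: 2.397 / 118.71 = 0.02019 mol
Divide by the smallest (0.02019 mol Sn): Br 2.000, Sn 1.000
Ratio ≈ 2:1, so the empirical formula is Br2Sn

Br2Sn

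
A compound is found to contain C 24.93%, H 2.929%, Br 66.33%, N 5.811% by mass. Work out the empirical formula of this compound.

C5H7Br2N

Assume 100 g: 24.93 g C, 2.929 g H, 66.33 g Br, 5.811 g N.
Moles — C: 24.93 / 12.01 = 2.076 mol; H: 2.929 / 1.008 = 2.906 mol; Br: 66.33 / 79.90 = 0.8302 mol; N: 5.811 / 14.01 = 0.4148 mol
Ratios (÷ 0.4148): C 5.005, H 7.006, Br 2.001, N 1.000
Ratio ≈ 5:7:2:1, so the empirical formula is C5H7Br2N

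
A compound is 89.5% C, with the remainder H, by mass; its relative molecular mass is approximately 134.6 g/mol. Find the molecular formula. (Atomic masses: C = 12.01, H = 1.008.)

C10H14

Assume 100 g: 89.5 g C, 10.5 g H.
C: 89.5 g ÷ 12.01 g/mol = 7.452 mol
H: 10.5 g ÷ 1.008 g/mol = 10.42 mol
Smallest is C at 7.452 mol; normalising gives C 1.000, H 1.398
×5: C 5.00, H 6.99 → C5H7
Empirical-formula mass = 67.11 g/mol
n = 134.6 / 67.11 = 2.01 ≈ 2
Molecular formula = (C5H7)×2 = C10H14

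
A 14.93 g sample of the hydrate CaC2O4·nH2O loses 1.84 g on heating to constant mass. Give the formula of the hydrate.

CaC2O4·H2O

Mass of anhydrous CaC2O4 = 14.93 − 1.84 = 13.09 g
mol H2O = 1.84 / 18.02 = 0.1021
Molar mass of CaC2O4 = 128.10 g/mol → mol CaC2O4 = 13.09 / 128.10 = 0.1022
n = 0.1021 / 0.1022 = 1.00 ≈ 1 → CaC2O4·H2O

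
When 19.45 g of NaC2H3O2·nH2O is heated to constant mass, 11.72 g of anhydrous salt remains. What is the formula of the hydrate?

Mass of water lost = 19.45 − 11.72 = 7.73 g → 7.73 / 18.02 = 0.429 mol H2O
Molar mass of NaC2H3O2 = 82.03 g/mol → mol NaC2H3O2 = 11.72 / 82.03 = 0.1429
n = 0.429 / 0.1429 = 3.00 ≈ 3 → NaC2H3O2·3H2O

NaC2H3O2·3H2O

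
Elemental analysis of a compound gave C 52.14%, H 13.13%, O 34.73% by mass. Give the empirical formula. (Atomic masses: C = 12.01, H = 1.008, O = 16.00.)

Assume 100 g: 52.14 g C, 13.13 g H, 34.73 g O.
C: 52.14 g ÷ 12.01 g/mol = 4.341 mol
H: 13.13 g ÷ 1.008 g/mol = 13.03 mol
O: 34.73 g ÷ 16.00 g/mol = 2.171 mol
Divide by the smallest (2.171 mol O): C 2.000, H 6.001, O 1.000
→ C2H6O

C2H6O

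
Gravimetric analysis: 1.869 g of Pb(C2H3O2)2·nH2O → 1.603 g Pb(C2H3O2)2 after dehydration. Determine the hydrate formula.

Pb(C2H3O2)2·3H2O

Mass of water lost = 1.869 − 1.603 = 0.266 g → 0.266 / 18.02 = 0.01476 mol H2O
Molar mass of Pb(C2H3O2)2 = 325.29 g/mol → mol Pb(C2H3O2)2 = 1.603 / 325.29 = 0.004928
n = 0.01476 / 0.004928 = 3.00 ≈ 3 → Pb(C2H3O2)2·3H2O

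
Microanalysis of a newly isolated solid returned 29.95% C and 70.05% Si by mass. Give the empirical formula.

CSi

Assume 100 g: 29.95 g C, 70.05 g Si.
Moles — C: 29.95 / 12.01 = 2.494 mol; Si: 70.05 / 28.09 = 2.494 mol
Ratios (÷ 2.494): C 1.000, Si 1.000
Ratio ≈ 1:1, so the empirical formula is CSi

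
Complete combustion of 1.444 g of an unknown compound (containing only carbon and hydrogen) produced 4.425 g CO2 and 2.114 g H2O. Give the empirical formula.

mol C = 4.425 / 44.01 = 0.1005; mass C = 0.1005 × 12.01 = 1.208 g
mol H = 2 × (2.114 / 18.02) = 0.2346; mass H = 0.2346 × 1.008 = 0.2365 g
Smallest is C at 0.1005 mol; normalising gives C 1.000, H 2.334
Multiply by 3: C 3.00, H 7.00 → C3H7

C3H7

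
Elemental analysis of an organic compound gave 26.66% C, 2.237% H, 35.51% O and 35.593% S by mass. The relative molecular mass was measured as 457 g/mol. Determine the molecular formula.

Assume 100 g: 26.66 g C, 2.237 g H, 35.51 g O, 35.593 g S.
Moles — C: 26.66 / 12.01 = 2.22 mol; H: 2.237 / 1.008 = 2.219 mol; O: 35.51 / 16.00 = 2.219 mol; S: 35.593 / 32.07 = 1.11 mol
Ratios (÷ 1.11): C 2.000, H 2.000, O 2.000, S 1.000
≈ 2:2:2:1 → C2H2O2S
Empirical-formula mass = 90.11 g/mol
n = 457 / 90.11 = 5.07 ≈ 5
Molecular formula = (C2H2O2S)×5 = C10H10O10S5

C10H10O10S5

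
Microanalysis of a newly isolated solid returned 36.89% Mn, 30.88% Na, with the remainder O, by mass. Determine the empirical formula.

Assume 100 g: 36.89 g Mn, 30.88 g Na, 32.23 g O.
Moles — Mn: 36.89 / 54.94 = 0.6715 mol; Na: 30.88 / 22.99 = 1.343 mol; O: 32.23 / 16.00 = 2.014 mol
Ratios (÷ 0.6715): Mn 1.000, Na 2.000, O 3.000
≈ 1:2:3 → MnNa2O3

MnNa2O3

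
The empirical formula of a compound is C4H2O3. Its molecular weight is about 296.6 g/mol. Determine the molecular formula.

Empirical-formula mass = 98.06 g/mol
n = 296.6 / 98.06 = 3.02 ≈ 3
Molecular formula = (C4H2O3)3 = C12H6O9

C12H6O9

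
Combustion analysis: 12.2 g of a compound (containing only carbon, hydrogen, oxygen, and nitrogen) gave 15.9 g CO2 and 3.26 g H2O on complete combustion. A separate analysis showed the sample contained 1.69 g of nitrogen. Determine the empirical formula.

mol C = 15.9 / 44.01 = 0.3613; mass C = 0.3613 × 12.01 = 4.339 g
mol H = 2 × (3.26 / 18.02) = 0.3618; mass H = 0.3618 × 1.008 = 0.3647 g
mol N = 1.69 / 14.01 = 0.1206
mass O = 12.2 − (6.394) = 5.806 g → mol O = 0.3629
Smallest is N at 0.1206 mol; normalising gives C 2.995, H 2.999, N 1.000, O 3.008
≈ 3:3:1:3 → C3H3NO3

C3H3NO3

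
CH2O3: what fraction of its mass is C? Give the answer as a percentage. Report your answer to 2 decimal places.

Molar mass = 1(12.01) + 2(1.008) + 3(16.00) = 62.026 g/mol
Mass of C per mole = 1 × 12.01 = 12.010 g
% C = 12.010 / 62.026 × 100 = 19.36%

19.36%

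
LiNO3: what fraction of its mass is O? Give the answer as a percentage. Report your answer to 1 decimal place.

Molar mass = 1(6.94) + 1(14.01) + 3(16.00) = 68.950 g/mol
Mass of O per mole = 3 × 16.00 = 48.000 g
% O = 48.000 / 68.950 × 100 = 69.6%

69.6%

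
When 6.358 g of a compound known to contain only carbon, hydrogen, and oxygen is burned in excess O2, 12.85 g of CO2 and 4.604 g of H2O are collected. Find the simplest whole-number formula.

C4H7O2

mol C = 12.85 / 44.01 = 0.2920; mass C = 0.2920 × 12.01 = 3.507 g
mol H = 2 × (4.604 / 18.02) = 0.5110; mass H = 0.5110 × 1.008 = 0.5151 g
mass O = 6.358 − (4.022) = 2.336 g → mol O = 0.1460
Divide by the smallest (0.146 mol O): C 2.000, H 3.500, O 1.000
Multiply by 2: C 4.00, H 7.00, O 2.00 → C4H7O2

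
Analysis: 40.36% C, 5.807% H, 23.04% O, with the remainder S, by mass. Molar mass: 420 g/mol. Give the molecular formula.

Assume 100 g: 40.36 g C, 5.807 g H, 23.04 g O, 30.793 g S.
Moles — C: 40.36 / 12.01 = 3.361 mol; H: 5.807 / 1.008 = 5.761 mol; O: 23.04 / 16.00 = 1.44 mol; S: 30.793 / 32.07 = 0.9602 mol
Smallest is S at 0.9602 mol; normalising gives C 3.500, H 6.000, O 1.500, S 1.000
×2: C 7.00, H 12.00, O 3.00, S 2.00 → C7H12O3S2
Empirical-formula mass = 208.31 g/mol
n = 420 / 208.31 = 2.02 ≈ 2
Molecular formula = (C7H12O3S2)×2 = C14H24O6S4

C14H24O6S4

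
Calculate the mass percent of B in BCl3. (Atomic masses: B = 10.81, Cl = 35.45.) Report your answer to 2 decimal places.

9.23%

Molar mass = 1(10.81) + 3(35.45) = 117.160 g/mol
Mass of B per mole = 1 × 10.81 = 10.810 g
% B = 10.810 / 117.160 × 100 = 9.23%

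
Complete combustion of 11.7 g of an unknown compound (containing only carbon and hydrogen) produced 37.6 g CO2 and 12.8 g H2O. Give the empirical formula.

C3H5

mol C = 37.6 / 44.01 = 0.8544; mass C = 0.8544 × 12.01 = 10.26 g
mol H = 2 × (12.8 / 18.02) = 1.421; mass H = 1.421 × 1.008 = 1.432 g
Smallest is C at 0.8544 mol; normalising gives C 1.000, H 1.663
×3: C 3.00, H 4.99 → C3H5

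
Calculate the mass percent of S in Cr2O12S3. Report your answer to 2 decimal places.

Molar mass = 2(52.00) + 12(16.00) + 3(32.07) = 392.210 g/mol
Mass of S per mole = 3 × 32.07 = 96.210 g
% S = 96.210 / 392.210 × 100 = 24.53%

24.53%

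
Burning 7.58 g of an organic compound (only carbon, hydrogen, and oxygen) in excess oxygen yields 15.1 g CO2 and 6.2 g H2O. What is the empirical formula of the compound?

C2H4O

mol C = 15.1 / 44.01 = 0.3431; mass C = 0.3431 × 12.01 = 4.121 g
mol H = 2 × (6.2 / 18.02) = 0.6881; mass H = 0.6881 × 1.008 = 0.6936 g
mass O = 7.58 − (4.814) = 2.766 g → mol O = 0.1729
Ratios (÷ 0.1729): C 1.985, H 3.981, O 1.000
≈ 2:4:1 → C2H4O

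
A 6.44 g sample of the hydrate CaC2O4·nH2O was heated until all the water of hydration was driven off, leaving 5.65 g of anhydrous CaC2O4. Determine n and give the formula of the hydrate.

Mass of water lost = 6.44 − 5.65 = 0.79 g → 0.79 / 18.02 = 0.04384 mol H2O
Molar mass of CaC2O4 = 128.10 g/mol → mol CaC2O4 = 5.65 / 128.10 = 0.04411
n = 0.04384 / 0.04411 = 0.99 ≈ 1 → CaC2O4·H2O

CaC2O4·H2O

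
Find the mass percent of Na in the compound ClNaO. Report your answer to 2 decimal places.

30.88%

Molar mass = 1(35.45) + 1(22.99) + 1(16.00) = 74.440 g/mol
Mass of Na per mole = 1 × 22.99 = 22.990 g
% Na = 22.990 / 74.440 × 100 = 30.88%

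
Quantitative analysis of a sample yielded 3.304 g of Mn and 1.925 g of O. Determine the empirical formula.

Moles — Mn: 3.304 / 54.94 = 0.06014 mol; O: 1.925 / 16.00 = 0.1203 mol
Smallest is Mn at 0.06014 mol; normalising gives Mn 1.000, O 2.001
→ MnO2

MnO2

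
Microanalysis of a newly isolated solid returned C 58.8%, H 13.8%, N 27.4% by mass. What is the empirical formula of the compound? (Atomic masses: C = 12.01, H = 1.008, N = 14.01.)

Assume 100 g: 58.8 g C, 13.8 g H, 27.4 g N.
Moles — C: 58.8 / 12.01 = 4.896 mol; H: 13.8 / 1.008 = 13.69 mol; N: 27.4 / 14.01 = 1.956 mol
Smallest is N at 1.956 mol; normalising gives C 2.503, H 7.000, N 1.000
Multiply by 2: C 5.01, H 14.00, N 2.00 → C5H14N2

C5H14N2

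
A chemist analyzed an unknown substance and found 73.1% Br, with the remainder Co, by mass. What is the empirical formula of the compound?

Br2Co

Assume 100 g: 73.1 g Br, 26.9 g Co.
Br: 73.1 g ÷ 79.90 g/mol = 0.9149 mol
Co: 26.9 g ÷ 58.93 g/mol = 0.4565 mol
Ratios (÷ 0.4565): Br 2.004, Co 1.000
→ Br2Co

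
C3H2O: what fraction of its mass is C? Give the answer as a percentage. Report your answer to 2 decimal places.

Molar mass = 3(12.01) + 2(1.008) + 1(16.00) = 54.046 g/mol
Mass of C per mole = 3 × 12.01 = 36.030 g
% C = 36.030 / 54.046 × 100 = 66.67%

66.67%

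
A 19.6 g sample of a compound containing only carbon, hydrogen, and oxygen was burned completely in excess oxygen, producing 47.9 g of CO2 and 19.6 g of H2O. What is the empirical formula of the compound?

mol C = 47.9 / 44.01 = 1.088; mass C = 1.088 × 12.01 = 13.07 g
mol H = 2 × (19.6 / 18.02) = 2.175; mass H = 2.175 × 1.008 = 2.193 g
mass O = 19.6 − (15.26) = 4.336 g → mol O = 0.2710
Ratios (÷ 0.271): C 4.016, H 8.028, O 1.000
→ C4H8O

C4H8O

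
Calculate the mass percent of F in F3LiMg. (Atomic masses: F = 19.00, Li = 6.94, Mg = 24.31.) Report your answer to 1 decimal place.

Molar mass = 3(19.00) + 1(6.94) + 1(24.31) = 88.250 g/mol
Mass of F per mole = 3 × 19.00 = 57.000 g
% F = 57.000 / 88.250 × 100 = 64.6%

64.6%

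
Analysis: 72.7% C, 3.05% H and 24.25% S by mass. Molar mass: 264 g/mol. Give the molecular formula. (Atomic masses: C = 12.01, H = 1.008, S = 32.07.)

C16H8S2

Assume 100 g: 72.7 g C, 3.05 g H, 24.25 g S.
Moles — C: 72.7 / 12.01 = 6.053 mol; H: 3.05 / 1.008 = 3.026 mol; S: 24.25 / 32.07 = 0.7562 mol
Divide by the smallest (0.7562 mol S): C 8.005, H 4.002, S 1.000
≈ 8:4:1 → C8H4S
Empirical-formula mass = 132.18 g/mol
n = 264 / 132.18 = 2.00 ≈ 2
Molecular formula = (C8H4S)×2 = C16H8S2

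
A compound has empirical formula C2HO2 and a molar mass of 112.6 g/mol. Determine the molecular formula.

C4H2O4

Empirical-formula mass = 57.03 g/mol
n = 112.6 / 57.03 = 1.97 ≈ 2
Molecular formula = (C2HO2)2 = C4H2O4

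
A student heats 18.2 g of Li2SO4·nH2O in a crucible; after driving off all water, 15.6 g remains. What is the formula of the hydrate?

Mass of water lost = 18.2 − 15.6 = 2.6 g → 2.6 / 18.02 = 0.1443 mol H2O
Molar mass of Li2SO4 = 109.95 g/mol → mol Li2SO4 = 15.6 / 109.95 = 0.1419
n = 0.1443 / 0.1419 = 1.02 ≈ 1 → Li2SO4·H2O

Li2SO4·H2O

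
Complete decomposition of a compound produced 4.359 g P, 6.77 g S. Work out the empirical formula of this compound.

P2S3

Moles — P: 4.359 / 30.97 = 0.1407 mol; S: 6.77 / 32.07 = 0.2111 mol
Smallest is P at 0.1407 mol; normalising gives P 1.000, S 1.500
×2: P 2.00, S 3.00 → P2S3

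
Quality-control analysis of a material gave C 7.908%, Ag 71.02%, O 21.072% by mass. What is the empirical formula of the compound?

Assume 100 g: 7.908 g C, 71.02 g Ag, 21.072 g O.
C: 7.908 g ÷ 12.01 g/mol = 0.6585 mol
Ag: 71.02 g ÷ 107.87 g/mol = 0.6584 mol
O: 21.072 g ÷ 16.00 g/mol = 1.317 mol
Smallest is Ag at 0.6584 mol; normalising gives C 1.000, Ag 1.000, O 2.000
Ratio ≈ 1:1:2, so the empirical formula is CAgO2

CAgO2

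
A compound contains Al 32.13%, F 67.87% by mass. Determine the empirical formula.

AlF3

Assume 100 g: 32.13 g Al, 67.87 g F.
Al: 32.13 g ÷ 26.98 g/mol = 1.191 mol
F: 67.87 g ÷ 19.00 g/mol = 3.572 mol
Ratios (÷ 1.191): Al 1.000, F 3.000
→ AlF3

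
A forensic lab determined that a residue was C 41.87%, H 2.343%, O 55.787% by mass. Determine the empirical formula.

C3H2O3

Assume 100 g: 41.87 g C, 2.343 g H, 55.787 g O.
n(C) = 41.87/12.01 = 3.486, n(H) = 2.343/1.008 = 2.324, n(O) = 55.787/16.00 = 3.487
Smallest is H at 2.324 mol; normalising gives C 1.500, H 1.000, O 1.500
×2: C 3.00, H 2.00, O 3.00 → C3H2O3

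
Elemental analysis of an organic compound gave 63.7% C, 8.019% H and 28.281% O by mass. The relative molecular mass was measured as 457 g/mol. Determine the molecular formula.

C24H36O8

Assume 100 g: 63.7 g C, 8.019 g H, 28.281 g O.
C: 63.7 g ÷ 12.01 g/mol = 5.304 mol
H: 8.019 g ÷ 1.008 g/mol = 7.955 mol
O: 28.281 g ÷ 16.00 g/mol = 1.768 mol
Ratios (÷ 1.768): C 3.001, H 4.501, O 1.000
Scaling by 2: C 6.00, H 9.00, O 2.00 → C6H9O2
Empirical-formula mass = 113.13 g/mol
n = 457 / 113.13 = 4.04 ≈ 4
Molecular formula = (C6H9O2)×4 = C24H36O8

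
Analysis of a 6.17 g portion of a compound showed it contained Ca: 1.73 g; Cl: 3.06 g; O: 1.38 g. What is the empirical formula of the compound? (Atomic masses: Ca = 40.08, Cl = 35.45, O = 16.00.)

Moles — Ca: 1.73 / 40.08 = 0.04316 mol; Cl: 3.06 / 35.45 = 0.08632 mol; O: 1.38 / 16.00 = 0.08625 mol
Divide by the smallest (0.04316 mol Ca): Ca 1.000, Cl 2.000, O 1.998
Ratio ≈ 1:2:2, so the empirical formula is CaCl2O2

CaCl2O2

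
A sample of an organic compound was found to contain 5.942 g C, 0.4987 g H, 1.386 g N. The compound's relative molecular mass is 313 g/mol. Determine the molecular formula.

C20H20N4

C: 5.942 g ÷ 12.01 g/mol = 0.4948 mol
H: 0.4987 g ÷ 1.008 g/mol = 0.4947 mol
N: 1.386 g ÷ 14.01 g/mol = 0.09893 mol
Ratios (÷ 0.09893): C 5.001, H 5.001, N 1.000
≈ 5:5:1 → C5H5N
Empirical-formula mass = 79.10 g/mol
n = 313 / 79.10 = 3.96 ≈ 4
Molecular formula = (C5H5N)×4 = C20H20N4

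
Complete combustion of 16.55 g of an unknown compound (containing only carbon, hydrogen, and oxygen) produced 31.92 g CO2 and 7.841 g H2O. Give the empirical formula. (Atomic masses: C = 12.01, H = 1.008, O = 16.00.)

mol C = 31.92 / 44.01 = 0.7253; mass C = 0.7253 × 12.01 = 8.711 g
mol H = 2 × (7.841 / 18.02) = 0.8703; mass H = 0.8703 × 1.008 = 0.8772 g
mass O = 16.55 − (9.588) = 6.962 g → mol O = 0.4351
Smallest is O at 0.4351 mol; normalising gives C 1.667, H 2.000, O 1.000
×3: C 5.00, H 6.00, O 3.00 → C5H6O3

C5H6O3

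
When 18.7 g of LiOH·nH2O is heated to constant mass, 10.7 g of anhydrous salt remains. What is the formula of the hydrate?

Mass of water lost = 18.7 − 10.7 = 8 g → 8 / 18.02 = 0.444 mol H2O
Molar mass of LiOH = 23.95 g/mol → mol LiOH = 10.7 / 23.95 = 0.4468
n = 0.444 / 0.4468 = 0.99 ≈ 1 → LiOH·H2O

LiOH·H2O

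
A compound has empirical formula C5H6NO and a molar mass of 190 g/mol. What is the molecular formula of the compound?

C10H12N2O2

Empirical-formula mass = 96.11 g/mol
n = 190 / 96.11 = 1.98 ≈ 2
Molecular formula = (C5H6NO)2 = C10H12N2O2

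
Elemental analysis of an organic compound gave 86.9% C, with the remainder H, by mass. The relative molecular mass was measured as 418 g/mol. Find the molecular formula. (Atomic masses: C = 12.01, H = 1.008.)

Assume 100 g: 86.9 g C, 13.1 g H.
Moles — C: 86.9 / 12.01 = 7.236 mol; H: 13.1 / 1.008 = 13 mol
Divide by the smallest (7.236 mol C): C 1.000, H 1.796
Multiply by 5: C 5.00, H 8.98 → C5H9
Empirical-formula mass = 69.12 g/mol
n = 418 / 69.12 = 6.05 ≈ 6
Molecular formula = (C5H9)×6 = C30H54

C30H54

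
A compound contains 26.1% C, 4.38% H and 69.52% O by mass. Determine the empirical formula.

CH2O2

Assume 100 g: 26.1 g C, 4.38 g H, 69.52 g O.
Moles — C: 26.1 / 12.01 = 2.173 mol; H: 4.38 / 1.008 = 4.345 mol; O: 69.52 / 16.00 = 4.345 mol
Ratios (÷ 2.173): C 1.000, H 1.999, O 1.999
→ CH2O2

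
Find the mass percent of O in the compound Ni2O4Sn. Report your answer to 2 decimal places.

Molar mass = 2(58.69) + 4(16.00) + 1(118.71) = 300.090 g/mol
Mass of O per mole = 4 × 16.00 = 64.000 g
% O = 64.000 / 300.090 × 100 = 21.33%

21.33%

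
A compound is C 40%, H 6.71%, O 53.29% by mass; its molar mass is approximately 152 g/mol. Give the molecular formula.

Assume 100 g: 40 g C, 6.71 g H, 53.29 g O.
C: 40 g ÷ 12.01 g/mol = 3.331 mol
H: 6.71 g ÷ 1.008 g/mol = 6.657 mol
O: 53.29 g ÷ 16.00 g/mol = 3.331 mol
Ratios (÷ 3.331): C 1.000, H 1.999, O 1.000
Ratio ≈ 1:2:1, so the empirical formula is CH2O
Empirical-formula mass = 30.03 g/mol
n = 152 / 30.03 = 5.06 ≈ 5
Molecular formula = (CH2O)×5 = C5H10O5

C5H10O5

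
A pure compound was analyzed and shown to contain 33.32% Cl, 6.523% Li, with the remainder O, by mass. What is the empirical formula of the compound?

Assume 100 g: 33.32 g Cl, 6.523 g Li, 60.157 g O.
Cl: 33.32 g ÷ 35.45 g/mol = 0.9399 mol
Li: 6.523 g ÷ 6.94 g/mol = 0.9399 mol
O: 60.157 g ÷ 16.00 g/mol = 3.76 mol
Ratios (÷ 0.9399): Cl 1.000, Li 1.000, O 4.000
→ ClLiO4

ClLiO4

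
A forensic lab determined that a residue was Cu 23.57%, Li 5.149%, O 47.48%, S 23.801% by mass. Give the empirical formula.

CuLi2O8S2

Assume 100 g: 23.57 g Cu, 5.149 g Li, 47.48 g O, 23.801 g S.
Moles — Cu: 23.57 / 63.55 = 0.3709 mol; Li: 5.149 / 6.94 = 0.7419 mol; O: 47.48 / 16.00 = 2.967 mol; S: 23.801 / 32.07 = 0.7422 mol
Smallest is Cu at 0.3709 mol; normalising gives Cu 1.000, Li 2.000, O 8.001, S 2.001
Ratio ≈ 1:2:8:2, so the empirical formula is CuLi2O8S2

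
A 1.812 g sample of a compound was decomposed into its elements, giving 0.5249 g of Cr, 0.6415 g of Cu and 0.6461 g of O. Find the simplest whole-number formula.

Cr: 0.5249 g ÷ 52.00 g/mol = 0.01009 mol
Cu: 0.6415 g ÷ 63.55 g/mol = 0.01009 mol
O: 0.6461 g ÷ 16.00 g/mol = 0.04038 mol
Smallest is Cr at 0.01009 mol; normalising gives Cr 1.000, Cu 1.000, O 4.000
Ratio ≈ 1:1:4, so the empirical formula is CrCuO4

CrCuO4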